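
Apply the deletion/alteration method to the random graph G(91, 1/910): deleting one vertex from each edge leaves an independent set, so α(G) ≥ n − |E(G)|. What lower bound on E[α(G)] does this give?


E[|E(G)|] = C(91, 2)·p = 4095 · (1/910) = 9/2.
E[α(G)] ≥ n − E[|E(G)|] = 91 − 9/2 = 173/2.
Numerically: ≈ 86.5000.
(This is only a lower bound; the true E[α(G)] may be larger.)

E[α(G)] ≥ 173/2 ≈ 86.5000.


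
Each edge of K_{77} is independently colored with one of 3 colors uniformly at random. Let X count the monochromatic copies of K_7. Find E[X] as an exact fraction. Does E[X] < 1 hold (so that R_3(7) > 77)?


E[X] = C(77, 7) · 3^{1 − 21} = 2404808340 · 3^{−20} = 2404808340/3486784401.
As a reduced fraction: E[X] = 801602780/1162261467 ≈ 0.6896923.
Is E[X] < 1? YES.
Since E[X] < 1, there exists a 3-coloring of K_{77} with no monochromatic K_7; hence R_3(7) > 77.

E[X] = 801602780/1162261467 ≈ 0.6896923; E[X] < 1, so R_3(7) > 77.


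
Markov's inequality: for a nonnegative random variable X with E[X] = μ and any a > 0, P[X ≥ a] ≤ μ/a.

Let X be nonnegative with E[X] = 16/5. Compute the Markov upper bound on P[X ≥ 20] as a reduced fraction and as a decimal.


μ = E[X] = 16/5, a = 20.
Markov: P[X ≥ 20] ≤ μ/a = (16/5)/20 = 4/25.
Numerically: ≈ 0.160000.
(Since a = 20 > μ = 3.200000, the bound 4/25 is < 1 and informative.)

P[X ≥ 20] ≤ 4/25 ≈ 0.160000.


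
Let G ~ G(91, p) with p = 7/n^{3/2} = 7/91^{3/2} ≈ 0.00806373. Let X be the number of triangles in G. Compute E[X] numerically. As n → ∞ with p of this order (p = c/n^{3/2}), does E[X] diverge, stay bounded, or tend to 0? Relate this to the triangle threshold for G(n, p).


Number of potential triangles: C(91, 3) = 121485.
Each occurs with probability p³ ≈ (0.00806373)³ ≈ 5.24333800e-07.
By linearity: E[X] = C(91, 3)·p³ ≈ 121485 · 5.24333800e-07 ≈ 0.063699.
Since α = 3/2 > 1, p = c/n^{3/2} = o(1/n) is below the triangle threshold p ~ 1/n. Asymptotically E[X] ~ (c³/6)·n^{3(1−α)} = (7³/6)·n^{-1.5} → 0, so by Markov's inequality G has no triangles w.h.p.

E[X] ≈ 0.063699; in regime p = Θ(1/n^{3/2}) E[X] tends to 0 (below the triangle threshold p ~ 1/n).


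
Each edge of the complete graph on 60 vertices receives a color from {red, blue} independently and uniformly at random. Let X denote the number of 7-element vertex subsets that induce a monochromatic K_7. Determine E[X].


Let X = Σ_S X_S over the C(60, 7) = 386206920 subsets S of size 7, where X_S = 1 if the K_7 on S is monochromatic.
For a fixed S, the K_7 on S has C(7, 2) = 21 edges. P[all 21 edges red] = (1/2)^21, and likewise for blue, so P[monochromatic] = 2·(1/2)^21 = 2^{1 − 21} = 1/1048576.
Summing: E[X] = C(60, 7) · 2^{1 − 21} = 386206920 · 1/1048576 = 48275865/131072.
Numerically: E[X] ≈ 368.316.

E[X] = C(60,7)·2^(1−C(7,2)) = 48275865/131072 ≈ 368.316.


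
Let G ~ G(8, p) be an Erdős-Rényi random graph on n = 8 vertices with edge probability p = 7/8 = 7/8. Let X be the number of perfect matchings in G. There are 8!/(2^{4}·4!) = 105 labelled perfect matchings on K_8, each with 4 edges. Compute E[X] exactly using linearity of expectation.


K_8 has 8!/(2^{4}·4!) = 105 labelled perfect matchings.
For each such perfect matching H, let X_H = 1 if all 4 edges of H are present in G. Then P[X_H = 1] = p^{4} = (7/8)^{4} = 2401/4096.
Summing the indicators: E[X] = Σ_H E[X_H] = 105 · p^{4} = 105 · 2401/4096 = 252105/4096.
Numerically: E[X] ≈ 61.549.

E[X] = 105 · (7/8)^{4} = 252105/4096 ≈ 61.549.


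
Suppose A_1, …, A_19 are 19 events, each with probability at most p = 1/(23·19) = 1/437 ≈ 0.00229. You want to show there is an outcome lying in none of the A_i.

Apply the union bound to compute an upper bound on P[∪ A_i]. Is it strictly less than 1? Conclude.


Union bound: P[∪_{i=1}^{19} A_i] ≤ Σ_i P[A_i] ≤ 19·p = 19·(1/437) = 1/23.
Numerically: 1/23 ≈ 0.04348.
Is 1/23 < 1? YES.
Since P[∪ A_i] ≤ 1/23 < 1, the complement has P[∩ A_i^c] ≥ 1 − 1/23 = 22/23 > 0, so some outcome avoids every A_i.

19·p = 1/23 ≈ 0.04348; existence CERTIFIED by the union bound.


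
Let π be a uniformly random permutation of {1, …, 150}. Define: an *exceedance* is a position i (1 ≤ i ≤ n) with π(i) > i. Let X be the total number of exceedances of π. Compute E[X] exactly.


Write X = Σ_{i=1}^{150} X_i, where X_i = 1_{π(i) > i}.
For each fixed i, π(i) is uniform over {1, …, 150} (marginal of a uniform permutation), so P[π(i) > i] = (n − i)/n. Summing: Σ_{i=1}^{150} (n − i)/n = (0 + 1 + … + 149)/150 = 150(150 − 1)/(2·150) = (150 − 1)/2.
Hence E[X] = Σ_{i=1}^{150} (150 − i)/150 = 149/2 ≈ 74.5000.

E[X] = 149/2 = 74.5000.


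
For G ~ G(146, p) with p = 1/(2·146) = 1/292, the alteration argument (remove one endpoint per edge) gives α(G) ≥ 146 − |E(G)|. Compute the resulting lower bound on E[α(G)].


E[|E(G)|] = C(146, 2)·p = 10585 · (1/292) = 145/4.
E[α(G)] ≥ n − E[|E(G)|] = 146 − 145/4 = 439/4.
Numerically: ≈ 109.7500.
(This is only a lower bound; the true E[α(G)] may be larger.)

E[α(G)] ≥ 439/4 ≈ 109.7500.


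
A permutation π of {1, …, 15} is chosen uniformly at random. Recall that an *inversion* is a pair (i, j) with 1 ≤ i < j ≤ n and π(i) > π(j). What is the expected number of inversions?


Write X = Σ X_I over the C(15, 2) = 105 pairs i < j, with X_I the indicator of one inversion.
There are 105 indicators.
For each fixed pair i < j, the values π(i) and π(j) are two distinct elements of {1, …, 15} in uniformly random order; by symmetry P[π(i) > π(j)] = 1/2.
By linearity: E[X] = 105 · (1/2) = C(15, 2) · (1/2) = 105/2 = 105/2 ≈ 52.50000.

E[X] = 105/2 = 52.50000.


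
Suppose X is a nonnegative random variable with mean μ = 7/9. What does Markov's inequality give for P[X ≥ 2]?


μ = E[X] = 7/9, a = 2.
Markov: P[X ≥ 2] ≤ μ/a = (7/9)/2 = 7/18.
Numerically: ≈ 0.388889.
(Since a = 2 > μ = 0.777778, the bound 7/18 is < 1 and informative.)

P[X ≥ 2] ≤ 7/18 ≈ 0.388889.


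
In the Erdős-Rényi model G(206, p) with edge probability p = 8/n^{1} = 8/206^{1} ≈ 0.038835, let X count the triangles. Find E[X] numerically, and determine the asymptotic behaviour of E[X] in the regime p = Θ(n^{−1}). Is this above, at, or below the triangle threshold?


Number of potential triangles: C(206, 3) = 1435820.
Each occurs with probability p³ ≈ (0.038835)³ ≈ 5.85690662e-05.
By linearity: E[X] = C(206, 3)·p³ ≈ 1435820 · 5.85690662e-05 ≈ 84.094637.
Here α = 1, so p = 8/n is exactly at the triangle threshold p ~ 1/n. Asymptotically E[X] → c³/6 = 8³/6 = 256/3 ≈ 85.333333, a bounded constant. In this regime the triangle count is asymptotically Poisson(c³/6).

E[X] ≈ 84.094637; in regime p = Θ(1/n^{1}) E[X] stays bounded (at the triangle threshold p ~ 1/n).


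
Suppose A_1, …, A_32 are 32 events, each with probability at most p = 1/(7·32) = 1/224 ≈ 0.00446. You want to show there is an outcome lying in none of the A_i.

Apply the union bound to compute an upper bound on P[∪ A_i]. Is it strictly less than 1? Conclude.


Union bound: P[∪_{i=1}^{32} A_i] ≤ Σ_i P[A_i] ≤ 32·p = 32·(1/224) = 1/7.
Numerically: 1/7 ≈ 0.14286.
Is 1/7 < 1? YES.
Since P[∪ A_i] ≤ 1/7 < 1, the complement has P[∩ A_i^c] ≥ 1 − 1/7 = 6/7 > 0, so some outcome avoids every A_i.

32·p = 1/7 ≈ 0.14286; existence CERTIFIED by the union bound.


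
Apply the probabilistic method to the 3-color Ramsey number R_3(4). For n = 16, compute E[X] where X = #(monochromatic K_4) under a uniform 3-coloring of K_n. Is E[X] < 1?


E[X] = C(16, 4) · 3^{1 − 6} = 1820 · 3^{−5} = 1820/243.
As a reduced fraction: E[X] = 1820/243 ≈ 7.4897119.
Is E[X] < 1? NO.
Since E[X] ≥ 1, the first-moment bound is inconclusive at n = 16; it does NOT by itself certify R_3(4) > 16.

E[X] = 1820/243 ≈ 7.4897119; E[X] ≥ 1; first-moment method inconclusive here.


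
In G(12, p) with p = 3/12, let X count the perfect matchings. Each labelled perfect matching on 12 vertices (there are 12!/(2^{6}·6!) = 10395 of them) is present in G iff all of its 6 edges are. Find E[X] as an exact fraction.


K_12 has 12!/(2^{6}·6!) = 10395 labelled perfect matchings.
For each such perfect matching H, let X_H = 1 if all 6 edges of H are present in G. Then P[X_H = 1] = p^{6} = (1/4)^{6} = 1/4096.
By linearity of expectation: E[X] = Σ_H E[X_H] = 10395 · p^{6} = 10395 · 1/4096 = 10395/4096.
Numerically: E[X] ≈ 2.54.

E[X] = 10395 · (1/4)^{6} = 10395/4096 ≈ 2.54.


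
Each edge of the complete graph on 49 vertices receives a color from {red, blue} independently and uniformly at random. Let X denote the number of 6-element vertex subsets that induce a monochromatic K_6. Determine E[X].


Let X = Σ_S X_S over the C(49, 6) = 13983816 subsets S of size 6, where X_S = 1 if the K_6 on S is monochromatic.
For a fixed S, the K_6 on S has C(6, 2) = 15 edges. P[all 15 edges red] = (1/2)^15, and likewise for blue, so P[monochromatic] = 2·(1/2)^15 = 2^{1 − 15} = 1/16384.
By linearity: E[X] = C(49, 6) · 2^{1 − 15} = 13983816 · 1/16384 = 1747977/2048.
Numerically: E[X] ≈ 853.504.

E[X] = C(49,6)·2^(1−C(6,2)) = 1747977/2048 ≈ 853.504.


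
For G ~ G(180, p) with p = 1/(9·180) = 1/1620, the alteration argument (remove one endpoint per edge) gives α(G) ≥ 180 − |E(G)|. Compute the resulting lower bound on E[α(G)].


E[|E(G)|] = C(180, 2)·p = 16110 · (1/1620) = 179/18.
E[α(G)] ≥ n − E[|E(G)|] = 180 − 179/18 = 3061/18.
Numerically: ≈ 170.0556.
(This is only a lower bound; the true E[α(G)] may be larger.)

E[α(G)] ≥ 3061/18 ≈ 170.0556.


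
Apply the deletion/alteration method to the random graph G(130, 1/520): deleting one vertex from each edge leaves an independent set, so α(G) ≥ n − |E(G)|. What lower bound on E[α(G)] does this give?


E[|E(G)|] = C(130, 2)·p = 8385 · (1/520) = 129/8.
E[α(G)] ≥ n − E[|E(G)|] = 130 − 129/8 = 911/8.
Numerically: ≈ 113.875.
(This is only a lower bound; the true E[α(G)] may be larger.)

E[α(G)] ≥ 911/8 ≈ 113.875.


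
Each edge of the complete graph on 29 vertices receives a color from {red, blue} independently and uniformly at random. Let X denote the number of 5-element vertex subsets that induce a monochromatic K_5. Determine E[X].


Let X = Σ_S X_S over the C(29, 5) = 118755 subsets S of size 5, where X_S = 1 if the K_5 on S is monochromatic.
For a fixed S, the K_5 on S has C(5, 2) = 10 edges. P[all 10 edges red] = (1/2)^10, and likewise for blue, so P[monochromatic] = 2·(1/2)^10 = 2^{1 − 10} = 1/512.
By linearity: E[X] = C(29, 5) · 2^{1 − 10} = 118755 · 1/512 = 118755/512.
Numerically: E[X] ≈ 231.94336.

E[X] = C(29,5)·2^(1−C(5,2)) = 118755/512 ≈ 231.94336.


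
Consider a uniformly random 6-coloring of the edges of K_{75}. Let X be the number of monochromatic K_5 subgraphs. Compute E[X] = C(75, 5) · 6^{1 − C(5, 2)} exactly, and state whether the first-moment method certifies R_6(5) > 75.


E[X] = C(75, 5) · 6^{1 − 10} = 17259390 · 6^{−9} = 17259390/10077696.
As a reduced fraction: E[X] = 958855/559872 ≈ 1.712633.
Is E[X] < 1? NO.
Since E[X] ≥ 1, the first-moment bound is inconclusive at n = 75; it does NOT by itself certify R_6(5) > 75.

E[X] = 958855/559872 ≈ 1.712633; E[X] ≥ 1; first-moment method inconclusive here.


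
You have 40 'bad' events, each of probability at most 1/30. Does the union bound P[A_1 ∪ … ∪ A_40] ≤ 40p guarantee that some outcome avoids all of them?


Union bound: P[∪_{i=1}^{40} A_i] ≤ Σ_i P[A_i] ≤ 40·p = 40·(1/30) = 4/3.
Numerically: 4/3 ≈ 1.33333.
Is 4/3 < 1? NO.
Since the bound 4/3 is ≥ 1, the union bound is uninformative here; it does NOT by itself certify existence.

40·p = 4/3 ≈ 1.33333; existence NOT certified by the union bound.


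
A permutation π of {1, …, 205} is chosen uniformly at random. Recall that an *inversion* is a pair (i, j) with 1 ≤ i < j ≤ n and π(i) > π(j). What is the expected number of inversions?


Write X = Σ X_I over the C(205, 2) = 20910 pairs i < j, with X_I the indicator of one inversion.
There are 20910 indicators.
For each fixed pair i < j, the values π(i) and π(j) are two distinct elements of {1, …, 205} in uniformly random order; by symmetry P[π(i) > π(j)] = 1/2.
By linearity: E[X] = 20910 · (1/2) = C(205, 2) · (1/2) = 20910/2 = 10455 ≈ 10455.0000.

E[X] = 10455 = 10455.0000.


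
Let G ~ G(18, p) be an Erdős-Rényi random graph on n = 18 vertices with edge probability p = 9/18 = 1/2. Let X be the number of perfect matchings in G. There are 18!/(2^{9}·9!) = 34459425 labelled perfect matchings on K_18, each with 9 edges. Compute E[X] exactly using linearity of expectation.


K_18 has 18!/(2^{9}·9!) = 34459425 labelled perfect matchings.
For each such perfect matching H, let X_H = 1 if all 9 edges of H are present in G. Then P[X_H = 1] = p^{9} = (1/2)^{9} = 1/512.
By linearity of expectation: E[X] = Σ_H E[X_H] = 34459425 · p^{9} = 34459425 · 1/512 = 34459425/512.
Numerically: E[X] ≈ 67303.6.

E[X] = 34459425 · (1/2)^{9} = 34459425/512 ≈ 67303.6.


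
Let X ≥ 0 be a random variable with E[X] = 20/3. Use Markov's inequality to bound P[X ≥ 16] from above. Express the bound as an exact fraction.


μ = E[X] = 20/3, a = 16.
Markov: P[X ≥ 16] ≤ μ/a = (20/3)/16 = 5/12.
Numerically: ≈ 0.41667.
(Since a = 16 > μ = 6.66667, the bound 5/12 is < 1 and informative.)

P[X ≥ 16] ≤ 5/12 ≈ 0.41667.


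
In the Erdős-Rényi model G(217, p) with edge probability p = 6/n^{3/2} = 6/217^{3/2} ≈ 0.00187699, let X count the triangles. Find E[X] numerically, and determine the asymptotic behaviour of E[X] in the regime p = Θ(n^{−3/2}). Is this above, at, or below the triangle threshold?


Number of potential triangles: C(217, 3) = 1679580.
Each occurs with probability p³ ≈ (0.00187699)³ ≈ 6.61279331e-09.
By linearity: E[X] = C(217, 3)·p³ ≈ 1679580 · 6.61279331e-09 ≈ 0.011107.
Since α = 3/2 > 1, p = c/n^{3/2} = o(1/n) is below the triangle threshold p ~ 1/n. Asymptotically E[X] ~ (c³/6)·n^{3(1−α)} = (6³/6)·n^{-1.5} → 0, so by Markov's inequality G has no triangles w.h.p.

E[X] ≈ 0.011107; in regime p = Θ(1/n^{3/2}) E[X] tends to 0 (below the triangle threshold p ~ 1/n).


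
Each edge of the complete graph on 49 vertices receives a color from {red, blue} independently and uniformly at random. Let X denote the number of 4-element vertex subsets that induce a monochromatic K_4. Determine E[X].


Let X = Σ_S X_S over the C(49, 4) = 211876 subsets S of size 4, where X_S = 1 if the K_4 on S is monochromatic.
For a fixed S, the K_4 on S has C(4, 2) = 6 edges. P[all 6 edges red] = (1/2)^6, and likewise for blue, so P[monochromatic] = 2·(1/2)^6 = 2^{1 − 6} = 1/32.
By linearity: E[X] = C(49, 4) · 2^{1 − 6} = 211876 · 1/32 = 52969/8.
Numerically: E[X] ≈ 6621.1250.

E[X] = C(49,4)·2^(1−C(4,2)) = 52969/8 ≈ 6621.1250.


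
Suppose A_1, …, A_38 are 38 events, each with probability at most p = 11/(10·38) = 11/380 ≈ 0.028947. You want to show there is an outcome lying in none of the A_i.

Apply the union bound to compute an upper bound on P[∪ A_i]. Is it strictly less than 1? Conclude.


Union bound: P[∪_{i=1}^{38} A_i] ≤ Σ_i P[A_i] ≤ 38·p = 38·(11/380) = 11/10.
Numerically: 11/10 ≈ 1.100000.
Is 11/10 < 1? NO.
Since the bound 11/10 is ≥ 1, the union bound is uninformative here; it does NOT by itself certify existence.

38·p = 11/10 ≈ 1.100000; existence NOT certified by the union bound.


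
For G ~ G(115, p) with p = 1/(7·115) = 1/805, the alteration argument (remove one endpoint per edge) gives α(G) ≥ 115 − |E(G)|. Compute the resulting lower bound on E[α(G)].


E[|E(G)|] = C(115, 2)·p = 6555 · (1/805) = 57/7.
E[α(G)] ≥ n − E[|E(G)|] = 115 − 57/7 = 748/7.
Numerically: ≈ 106.8571.
(This is only a lower bound; the true E[α(G)] may be larger.)

E[α(G)] ≥ 748/7 ≈ 106.8571.


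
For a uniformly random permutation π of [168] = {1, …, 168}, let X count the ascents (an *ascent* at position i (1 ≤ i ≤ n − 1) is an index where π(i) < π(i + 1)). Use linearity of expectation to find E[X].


Write X = Σ X_I over i = 1, …, 167, with X_I the indicator of one ascent.
There are 167 indicators.
For each fixed i, the pair (π(i), π(i+1)) is a uniformly random ordered pair of distinct values from {1, …, 168}; by symmetry P[π(i) < π(i+1)] = 1/2.
By linearity: E[X] = 167 · (1/2) = (168 − 1) · (1/2) = 167/2 ≈ 83.500.

E[X] = 167/2 = 83.500.


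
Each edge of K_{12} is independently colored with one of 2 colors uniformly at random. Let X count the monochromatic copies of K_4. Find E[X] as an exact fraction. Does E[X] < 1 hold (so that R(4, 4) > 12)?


E[X] = C(12, 4) · 2^{1 − 6} = 495 · 2^{−5} = 495/32.
As a reduced fraction: E[X] = 495/32 ≈ 15.4688.
Is E[X] < 1? NO.
Since E[X] ≥ 1, the first-moment bound is inconclusive at n = 12; it does NOT by itself certify R(4, 4) > 12.

E[X] = 495/32 ≈ 15.4688; E[X] ≥ 1; first-moment method inconclusive here.


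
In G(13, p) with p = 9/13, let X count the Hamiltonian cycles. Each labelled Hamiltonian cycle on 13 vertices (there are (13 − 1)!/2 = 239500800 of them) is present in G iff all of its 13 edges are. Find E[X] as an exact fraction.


K_13 has (13 − 1)!/2 = 239500800 labelled Hamiltonian cycles.
For each such Hamiltonian cycle H, let X_H = 1 if all 13 edges of H are present in G. Then P[X_H = 1] = p^{13} = (9/13)^{13} = 2541865828329/302875106592253.
By linearity of expectation: E[X] = Σ_H E[X_H] = 239500800 · p^{13} = 239500800 · 2541865828329/302875106592253 = 608778899377458163200/302875106592253.
Numerically: E[X] ≈ 2.01e+06.

E[X] = 239500800 · (9/13)^{13} = 608778899377458163200/302875106592253 ≈ 2.01e+06.


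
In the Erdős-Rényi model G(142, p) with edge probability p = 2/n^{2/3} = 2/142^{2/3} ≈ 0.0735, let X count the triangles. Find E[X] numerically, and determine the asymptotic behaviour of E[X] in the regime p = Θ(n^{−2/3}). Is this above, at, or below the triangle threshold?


Number of potential triangles: C(142, 3) = 467180.
Each occurs with probability p³ ≈ (0.0735)³ ≈ 3.96747e-04.
By linearity: E[X] = C(142, 3)·p³ ≈ 467180 · 3.96747e-04 ≈ 185.352.
Since α = 2/3 < 1, p = c/n^{2/3} ≫ 1/n is above the triangle threshold p ~ 1/n. Asymptotically E[X] ~ (c³/6)·n^{3(1−α)} = (2³/6)·n^{1} → ∞; triangles are abundant w.h.p.

E[X] ≈ 185.352; in regime p = Θ(1/n^{2/3}) E[X] diverges (above the triangle threshold p ~ 1/n).


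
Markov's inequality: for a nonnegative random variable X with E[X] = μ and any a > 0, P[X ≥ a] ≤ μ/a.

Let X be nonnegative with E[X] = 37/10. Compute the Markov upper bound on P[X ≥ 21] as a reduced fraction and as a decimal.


μ = E[X] = 37/10, a = 21.
Markov: P[X ≥ 21] ≤ μ/a = (37/10)/21 = 37/210.
Numerically: ≈ 0.176.
(Since a = 21 > μ = 3.700, the bound 37/210 is < 1 and informative.)

P[X ≥ 21] ≤ 37/210 ≈ 0.176.


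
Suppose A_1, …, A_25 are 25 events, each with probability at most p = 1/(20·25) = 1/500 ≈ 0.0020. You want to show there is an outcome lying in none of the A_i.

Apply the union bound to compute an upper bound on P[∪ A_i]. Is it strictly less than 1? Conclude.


Union bound: P[∪_{i=1}^{25} A_i] ≤ Σ_i P[A_i] ≤ 25·p = 25·(1/500) = 1/20.
Numerically: 1/20 ≈ 0.0500.
Is 1/20 < 1? YES.
Since P[∪ A_i] ≤ 1/20 < 1, the complement has P[∩ A_i^c] ≥ 1 − 1/20 = 19/20 > 0, so some outcome avoids every A_i.

25·p = 1/20 ≈ 0.0500; existence CERTIFIED by the union bound.


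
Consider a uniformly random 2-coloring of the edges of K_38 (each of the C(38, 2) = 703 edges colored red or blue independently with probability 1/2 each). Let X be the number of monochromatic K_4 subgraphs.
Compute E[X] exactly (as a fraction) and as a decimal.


Let X = Σ_S X_S over the C(38, 4) = 73815 subsets S of size 4, where X_S = 1 if the K_4 on S is monochromatic.
For a fixed S, the K_4 on S has C(4, 2) = 6 edges. P[all 6 edges red] = (1/2)^6, and likewise for blue, so P[monochromatic] = 2·(1/2)^6 = 2^{1 − 6} = 1/32.
Summing: E[X] = C(38, 4) · 2^{1 − 6} = 73815 · 1/32 = 73815/32.
Numerically: E[X] ≈ 2306.71875.

E[X] = C(38,4)·2^(1−C(4,2)) = 73815/32 ≈ 2306.71875.


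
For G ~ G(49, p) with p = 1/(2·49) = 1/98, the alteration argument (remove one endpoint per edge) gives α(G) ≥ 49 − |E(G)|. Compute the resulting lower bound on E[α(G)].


E[|E(G)|] = C(49, 2)·p = 1176 · (1/98) = 12.
E[α(G)] ≥ n − E[|E(G)|] = 49 − 12 = 37.
Numerically: ≈ 37.0000.
(This is only a lower bound; the true E[α(G)] may be larger.)

E[α(G)] ≥ 37 ≈ 37.0000.


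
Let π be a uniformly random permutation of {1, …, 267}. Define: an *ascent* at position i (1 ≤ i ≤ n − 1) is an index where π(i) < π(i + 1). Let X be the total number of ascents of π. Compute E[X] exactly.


Write X = Σ X_I over i = 1, …, 266, with X_I the indicator of one ascent.
There are 266 indicators.
For each fixed i, the pair (π(i), π(i+1)) is a uniformly random ordered pair of distinct values from {1, …, 267}; by symmetry P[π(i) < π(i+1)] = 1/2.
By linearity: E[X] = 266 · (1/2) = (267 − 1) · (1/2) = 133 ≈ 133.000.

E[X] = 133 = 133.000.


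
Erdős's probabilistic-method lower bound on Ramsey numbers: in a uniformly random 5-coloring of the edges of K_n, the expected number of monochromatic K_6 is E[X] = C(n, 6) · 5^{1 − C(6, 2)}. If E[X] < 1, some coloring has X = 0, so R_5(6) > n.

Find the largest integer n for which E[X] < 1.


We need C(n, 6) · 5^{1 − 15} < 1, i.e. C(n, 6) < 5^{15 − 1} = 6103515625.
Check values of n near the boundary:
  n = 129: C(129, 6) = 5688177600; 5688177600 < 6103515625? YES
  n = 130: C(130, 6) = 5963412000; 5963412000 < 6103515625? YES
  n = 131: C(131, 6) = 6249655776; 6249655776 < 6103515625? NO
  n = 132: C(132, 6) = 6547258432; 6547258432 < 6103515625? NO
  n = 133: C(133, 6) = 6856577728; 6856577728 < 6103515625? NO
The largest n with C(n, 6) < 6103515625 is n = 130 (where E[X] = 47707296/48828125 ≈ 0.97705). Hence R_5(6) > 130, i.e. R_5(6) ≥ 131.

Largest n = 130; hence R_5(6) > 130.


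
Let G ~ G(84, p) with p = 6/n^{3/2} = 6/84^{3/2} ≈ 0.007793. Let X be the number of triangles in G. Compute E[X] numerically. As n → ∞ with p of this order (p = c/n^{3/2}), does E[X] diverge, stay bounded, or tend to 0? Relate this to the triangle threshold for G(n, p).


Number of potential triangles: C(84, 3) = 95284.
Each occurs with probability p³ ≈ (0.007793)³ ≈ 4.733659e-07.
By linearity: E[X] = C(84, 3)·p³ ≈ 95284 · 4.733659e-07 ≈ 0.0451.
Since α = 3/2 > 1, p = c/n^{3/2} = o(1/n) is below the triangle threshold p ~ 1/n. Asymptotically E[X] ~ (c³/6)·n^{3(1−α)} = (6³/6)·n^{-1.5} → 0, so by Markov's inequality G has no triangles w.h.p.

E[X] ≈ 0.0451; in regime p = Θ(1/n^{3/2}) E[X] tends to 0 (below the triangle threshold p ~ 1/n).


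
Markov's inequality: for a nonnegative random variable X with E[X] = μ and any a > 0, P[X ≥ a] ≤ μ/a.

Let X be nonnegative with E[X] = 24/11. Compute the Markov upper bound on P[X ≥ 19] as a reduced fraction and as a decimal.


μ = E[X] = 24/11, a = 19.
Markov: P[X ≥ 19] ≤ μ/a = (24/11)/19 = 24/209.
Numerically: ≈ 0.1148.
(Since a = 19 > μ = 2.1818, the bound 24/209 is < 1 and informative.)

P[X ≥ 19] ≤ 24/209 ≈ 0.1148.


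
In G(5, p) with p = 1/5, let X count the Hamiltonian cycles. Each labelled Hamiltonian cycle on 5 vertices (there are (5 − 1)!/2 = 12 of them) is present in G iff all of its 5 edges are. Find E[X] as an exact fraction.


K_5 has (5 − 1)!/2 = 12 labelled Hamiltonian cycles.
For each such Hamiltonian cycle H, let X_H = 1 if all 5 edges of H are present in G. Then P[X_H = 1] = p^{5} = (1/5)^{5} = 1/3125.
Summing the indicators: E[X] = Σ_H E[X_H] = 12 · p^{5} = 12 · 1/3125 = 12/3125.
Numerically: E[X] ≈ 0.00384.

E[X] = 12 · (1/5)^{5} = 12/3125 ≈ 0.00384.


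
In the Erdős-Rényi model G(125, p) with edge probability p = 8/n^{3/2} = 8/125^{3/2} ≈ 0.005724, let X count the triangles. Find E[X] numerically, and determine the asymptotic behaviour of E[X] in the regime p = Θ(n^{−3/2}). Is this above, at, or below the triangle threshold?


Number of potential triangles: C(125, 3) = 317750.
Each occurs with probability p³ ≈ (0.005724)³ ≈ 1.875750e-07.
By linearity: E[X] = C(125, 3)·p³ ≈ 317750 · 1.875750e-07 ≈ 0.0596.
Since α = 3/2 > 1, p = c/n^{3/2} = o(1/n) is below the triangle threshold p ~ 1/n. Asymptotically E[X] ~ (c³/6)·n^{3(1−α)} = (8³/6)·n^{-1.5} → 0, so by Markov's inequality G has no triangles w.h.p.

E[X] ≈ 0.0596; in regime p = Θ(1/n^{3/2}) E[X] tends to 0 (below the triangle threshold p ~ 1/n).


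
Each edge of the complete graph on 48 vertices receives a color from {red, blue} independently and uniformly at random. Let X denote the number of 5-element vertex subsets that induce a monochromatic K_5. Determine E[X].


Let X = Σ_S X_S over the C(48, 5) = 1712304 subsets S of size 5, where X_S = 1 if the K_5 on S is monochromatic.
For a fixed S, the K_5 on S has C(5, 2) = 10 edges. P[all 10 edges red] = (1/2)^10, and likewise for blue, so P[monochromatic] = 2·(1/2)^10 = 2^{1 − 10} = 1/512.
By linearity: E[X] = C(48, 5) · 2^{1 − 10} = 1712304 · 1/512 = 107019/32.
Numerically: E[X] ≈ 3344.344.

E[X] = C(48,5)·2^(1−C(5,2)) = 107019/32 ≈ 3344.344.


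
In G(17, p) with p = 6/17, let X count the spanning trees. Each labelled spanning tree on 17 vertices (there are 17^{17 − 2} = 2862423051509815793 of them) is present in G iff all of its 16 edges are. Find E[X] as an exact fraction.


K_17 has 17^{17 − 2} = 2862423051509815793 labelled spanning trees.
For each such spanning tree H, let X_H = 1 if all 16 edges of H are present in G. Then P[X_H = 1] = p^{16} = (6/17)^{16} = 2821109907456/48661191875666868481.
By linearity of expectation: E[X] = Σ_H E[X_H] = 2862423051509815793 · p^{16} = 2862423051509815793 · 2821109907456/48661191875666868481 = 2821109907456/17.
Numerically: E[X] ≈ 1.66e+11.

E[X] = 2862423051509815793 · (6/17)^{16} = 2821109907456/17 ≈ 1.66e+11.


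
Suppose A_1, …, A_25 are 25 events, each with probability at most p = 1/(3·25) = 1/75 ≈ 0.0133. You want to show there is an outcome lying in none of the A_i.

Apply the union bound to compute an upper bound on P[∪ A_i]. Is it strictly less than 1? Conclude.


Union bound: P[∪_{i=1}^{25} A_i] ≤ Σ_i P[A_i] ≤ 25·p = 25·(1/75) = 1/3.
Numerically: 1/3 ≈ 0.3333.
Is 1/3 < 1? YES.
Since P[∪ A_i] ≤ 1/3 < 1, the complement has P[∩ A_i^c] ≥ 1 − 1/3 = 2/3 > 0, so some outcome avoids every A_i.

25·p = 1/3 ≈ 0.3333; existence CERTIFIED by the union bound.


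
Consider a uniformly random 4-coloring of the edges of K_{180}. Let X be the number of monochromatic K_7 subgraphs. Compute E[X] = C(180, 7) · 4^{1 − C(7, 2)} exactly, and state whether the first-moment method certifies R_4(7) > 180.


E[X] = C(180, 7) · 4^{1 − 21} = 1079414463600 · 4^{−20} = 1079414463600/1099511627776.
As a reduced fraction: E[X] = 67463403975/68719476736 ≈ 0.982.
Is E[X] < 1? YES.
Since E[X] < 1, there exists a 4-coloring of K_{180} with no monochromatic K_7; hence R_4(7) > 180.

E[X] = 67463403975/68719476736 ≈ 0.982; E[X] < 1, so R_4(7) > 180.


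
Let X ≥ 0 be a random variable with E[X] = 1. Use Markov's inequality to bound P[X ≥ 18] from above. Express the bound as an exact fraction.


μ = E[X] = 1, a = 18.
Markov: P[X ≥ 18] ≤ μ/a = (1)/18 = 1/18.
Numerically: ≈ 0.056.
(Since a = 18 > μ = 1.000, the bound 1/18 is < 1 and informative.)

P[X ≥ 18] ≤ 1/18 ≈ 0.056.


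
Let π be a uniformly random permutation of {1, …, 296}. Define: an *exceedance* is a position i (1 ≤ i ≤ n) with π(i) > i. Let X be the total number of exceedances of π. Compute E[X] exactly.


Write X = Σ_{i=1}^{296} X_i, where X_i = 1_{π(i) > i}.
For each fixed i, π(i) is uniform over {1, …, 296} (marginal of a uniform permutation), so P[π(i) > i] = (n − i)/n. Summing: Σ_{i=1}^{296} (n − i)/n = (0 + 1 + … + 295)/296 = 296(296 − 1)/(2·296) = (296 − 1)/2.
Hence E[X] = Σ_{i=1}^{296} (296 − i)/296 = 295/2 ≈ 147.50000.

E[X] = 295/2 = 147.50000.


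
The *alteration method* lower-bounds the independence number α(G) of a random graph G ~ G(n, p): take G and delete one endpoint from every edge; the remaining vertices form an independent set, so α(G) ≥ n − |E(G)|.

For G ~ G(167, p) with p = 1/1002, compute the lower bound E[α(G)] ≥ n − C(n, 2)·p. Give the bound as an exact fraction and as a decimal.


E[|E(G)|] = C(167, 2)·p = 13861 · (1/1002) = 83/6.
E[α(G)] ≥ n − E[|E(G)|] = 167 − 83/6 = 919/6.
Numerically: ≈ 153.16667.
(This is only a lower bound; the true E[α(G)] may be larger.)

E[α(G)] ≥ 919/6 ≈ 153.16667.


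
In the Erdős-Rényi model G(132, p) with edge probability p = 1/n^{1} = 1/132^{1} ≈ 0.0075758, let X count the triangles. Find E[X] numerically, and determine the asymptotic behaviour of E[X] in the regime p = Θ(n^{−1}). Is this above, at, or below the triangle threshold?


Number of potential triangles: C(132, 3) = 374660.
Each occurs with probability p³ ≈ (0.0075758)³ ≈ 4.3478866e-07.
By linearity: E[X] = C(132, 3)·p³ ≈ 374660 · 4.3478866e-07 ≈ 0.16290.
Here α = 1, so p = 1/n is exactly at the triangle threshold p ~ 1/n. Asymptotically E[X] → c³/6 = 1³/6 = 1/6 ≈ 0.16667, a bounded constant. In this regime the triangle count is asymptotically Poisson(c³/6).

E[X] ≈ 0.16290; in regime p = Θ(1/n^{1}) E[X] stays bounded (at the triangle threshold p ~ 1/n).


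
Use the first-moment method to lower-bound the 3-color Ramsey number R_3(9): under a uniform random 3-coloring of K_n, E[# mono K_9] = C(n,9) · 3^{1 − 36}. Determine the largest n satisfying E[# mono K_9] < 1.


We need C(n, 9) · 3^{1 − 36} < 1, i.e. C(n, 9) < 3^{36 − 1} = 50031545098999707.
Check values of n near the boundary:
  n = 299: C(299, 9) = 46610674441390059; 46610674441390059 < 50031545098999707? YES
  n = 300: C(300, 9) = 48052241692154700; 48052241692154700 < 50031545098999707? YES
  n = 301: C(301, 9) = 49533303936090975; 49533303936090975 < 50031545098999707? YES
  n = 302: C(302, 9) = 51054804739588650; 51054804739588650 < 50031545098999707? NO
  n = 303: C(303, 9) = 52617706925494425; 52617706925494425 < 50031545098999707? NO
The largest n with C(n, 9) < 50031545098999707 is n = 301 (where E[X] = 16511101312030325/16677181699666569 ≈ 0.990). Hence R_3(9) > 301, i.e. R_3(9) ≥ 302.

Largest n = 301; hence R_3(9) > 301.


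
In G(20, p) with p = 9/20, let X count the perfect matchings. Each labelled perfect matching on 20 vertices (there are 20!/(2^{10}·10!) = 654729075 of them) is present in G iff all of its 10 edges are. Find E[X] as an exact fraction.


K_20 has 20!/(2^{10}·10!) = 654729075 labelled perfect matchings.
For each such perfect matching H, let X_H = 1 if all 10 edges of H are present in G. Then P[X_H = 1] = p^{10} = (9/20)^{10} = 3486784401/10240000000000.
By linearity: E[X] = Σ_H E[X_H] = 654729075 · p^{10} = 654729075 · 3486784401/10240000000000 = 91315965023646363/409600000000.
Numerically: E[X] ≈ 2.229e+05.

E[X] = 654729075 · (9/20)^{10} = 91315965023646363/409600000000 ≈ 2.229e+05.


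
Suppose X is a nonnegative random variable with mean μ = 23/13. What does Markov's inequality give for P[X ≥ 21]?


μ = E[X] = 23/13, a = 21.
Markov: P[X ≥ 21] ≤ μ/a = (23/13)/21 = 23/273.
Numerically: ≈ 0.084.
(Since a = 21 > μ = 1.769, the bound 23/273 is < 1 and informative.)

P[X ≥ 21] ≤ 23/273 ≈ 0.084.


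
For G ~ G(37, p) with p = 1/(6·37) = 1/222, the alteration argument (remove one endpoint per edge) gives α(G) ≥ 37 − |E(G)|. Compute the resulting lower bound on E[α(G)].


E[|E(G)|] = C(37, 2)·p = 666 · (1/222) = 3.
E[α(G)] ≥ n − E[|E(G)|] = 37 − 3 = 34.
Numerically: ≈ 34.00000.
(This is only a lower bound; the true E[α(G)] may be larger.)

E[α(G)] ≥ 34 ≈ 34.00000.


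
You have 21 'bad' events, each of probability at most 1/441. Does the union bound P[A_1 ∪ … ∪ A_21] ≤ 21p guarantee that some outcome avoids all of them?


Union bound: P[∪_{i=1}^{21} A_i] ≤ Σ_i P[A_i] ≤ 21·p = 21·(1/441) = 1/21.
Numerically: 1/21 ≈ 0.048.
Is 1/21 < 1? YES.
Since P[∪ A_i] ≤ 1/21 < 1, the complement has P[∩ A_i^c] ≥ 1 − 1/21 = 20/21 > 0, so some outcome avoids every A_i.

21·p = 1/21 ≈ 0.048; existence CERTIFIED by the union bound.


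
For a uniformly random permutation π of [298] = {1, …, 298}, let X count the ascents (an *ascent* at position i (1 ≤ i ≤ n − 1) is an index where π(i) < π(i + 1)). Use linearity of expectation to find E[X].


Write X = Σ X_I over i = 1, …, 297, with X_I the indicator of one ascent.
There are 297 indicators.
For each fixed i, the pair (π(i), π(i+1)) is a uniformly random ordered pair of distinct values from {1, …, 298}; by symmetry P[π(i) < π(i+1)] = 1/2.
By linearity: E[X] = 297 · (1/2) = (298 − 1) · (1/2) = 297/2 ≈ 148.50000.

E[X] = 297/2 = 148.50000.


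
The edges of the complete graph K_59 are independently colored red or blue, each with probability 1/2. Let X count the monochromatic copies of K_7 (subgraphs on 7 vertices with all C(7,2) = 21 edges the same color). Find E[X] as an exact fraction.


Let X = Σ_S X_S over the C(59, 7) = 341149446 subsets S of size 7, where X_S = 1 if the K_7 on S is monochromatic.
For a fixed S, the K_7 on S has C(7, 2) = 21 edges. P[all 21 edges red] = (1/2)^21, and likewise for blue, so P[monochromatic] = 2·(1/2)^21 = 2^{1 − 21} = 1/1048576.
By linearity of expectation: E[X] = C(59, 7) · 2^{1 − 21} = 341149446 · 1/1048576 = 170574723/524288.
Numerically: E[X] ≈ 325.345.

E[X] = C(59,7)·2^(1−C(7,2)) = 170574723/524288 ≈ 325.345.


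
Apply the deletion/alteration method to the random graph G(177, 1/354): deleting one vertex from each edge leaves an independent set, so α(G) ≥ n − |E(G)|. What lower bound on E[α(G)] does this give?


E[|E(G)|] = C(177, 2)·p = 15576 · (1/354) = 44.
E[α(G)] ≥ n − E[|E(G)|] = 177 − 44 = 133.
Numerically: ≈ 133.000.
(This is only a lower bound; the true E[α(G)] may be larger.)

E[α(G)] ≥ 133 ≈ 133.000.


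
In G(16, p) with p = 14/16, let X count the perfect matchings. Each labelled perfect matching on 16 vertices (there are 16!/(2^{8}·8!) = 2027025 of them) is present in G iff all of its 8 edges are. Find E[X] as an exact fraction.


K_16 has 16!/(2^{8}·8!) = 2027025 labelled perfect matchings.
For each such perfect matching H, let X_H = 1 if all 8 edges of H are present in G. Then P[X_H = 1] = p^{8} = (7/8)^{8} = 5764801/16777216.
By linearity: E[X] = Σ_H E[X_H] = 2027025 · p^{8} = 2027025 · 5764801/16777216 = 11685395747025/16777216.
Numerically: E[X] ≈ 6.965e+05.

E[X] = 2027025 · (7/8)^{8} = 11685395747025/16777216 ≈ 6.965e+05.


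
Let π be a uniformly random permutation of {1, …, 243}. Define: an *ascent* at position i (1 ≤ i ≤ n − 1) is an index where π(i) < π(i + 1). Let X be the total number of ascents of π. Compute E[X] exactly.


Write X = Σ X_I over i = 1, …, 242, with X_I the indicator of one ascent.
There are 242 indicators.
For each fixed i, the pair (π(i), π(i+1)) is a uniformly random ordered pair of distinct values from {1, …, 243}; by symmetry P[π(i) < π(i+1)] = 1/2.
By linearity: E[X] = 242 · (1/2) = (243 − 1) · (1/2) = 121 ≈ 121.00000.

E[X] = 121 = 121.00000.


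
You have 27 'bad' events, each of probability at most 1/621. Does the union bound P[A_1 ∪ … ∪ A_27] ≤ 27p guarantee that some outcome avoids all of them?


Union bound: P[∪_{i=1}^{27} A_i] ≤ Σ_i P[A_i] ≤ 27·p = 27·(1/621) = 1/23.
Numerically: 1/23 ≈ 0.043478.
Is 1/23 < 1? YES.
Since P[∪ A_i] ≤ 1/23 < 1, the complement has P[∩ A_i^c] ≥ 1 − 1/23 = 22/23 > 0, so some outcome avoids every A_i.

27·p = 1/23 ≈ 0.043478; existence CERTIFIED by the union bound.


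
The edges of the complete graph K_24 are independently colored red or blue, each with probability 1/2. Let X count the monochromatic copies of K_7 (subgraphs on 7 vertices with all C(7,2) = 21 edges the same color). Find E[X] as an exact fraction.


Let X = Σ_S X_S over the C(24, 7) = 346104 subsets S of size 7, where X_S = 1 if the K_7 on S is monochromatic.
For a fixed S, the K_7 on S has C(7, 2) = 21 edges. P[all 21 edges red] = (1/2)^21, and likewise for blue, so P[monochromatic] = 2·(1/2)^21 = 2^{1 − 21} = 1/1048576.
Summing: E[X] = C(24, 7) · 2^{1 − 21} = 346104 · 1/1048576 = 43263/131072.
Numerically: E[X] ≈ 0.330.

E[X] = C(24,7)·2^(1−C(7,2)) = 43263/131072 ≈ 0.330.


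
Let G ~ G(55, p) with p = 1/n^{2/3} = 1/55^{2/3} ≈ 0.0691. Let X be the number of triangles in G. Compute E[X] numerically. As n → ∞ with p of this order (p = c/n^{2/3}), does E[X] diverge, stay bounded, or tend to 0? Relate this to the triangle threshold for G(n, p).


Number of potential triangles: C(55, 3) = 26235.
Each occurs with probability p³ ≈ (0.0691)³ ≈ 3.30579e-04.
By linearity: E[X] = C(55, 3)·p³ ≈ 26235 · 3.30579e-04 ≈ 8.673.
Since α = 2/3 < 1, p = c/n^{2/3} ≫ 1/n is above the triangle threshold p ~ 1/n. Asymptotically E[X] ~ (c³/6)·n^{3(1−α)} = (1³/6)·n^{1} → ∞; triangles are abundant w.h.p.

E[X] ≈ 8.673; in regime p = Θ(1/n^{2/3}) E[X] diverges (above the triangle threshold p ~ 1/n).


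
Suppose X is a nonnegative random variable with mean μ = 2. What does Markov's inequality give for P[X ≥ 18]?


μ = E[X] = 2, a = 18.
Markov: P[X ≥ 18] ≤ μ/a = (2)/18 = 1/9.
Numerically: ≈ 0.1111.
(Since a = 18 > μ = 2.0000, the bound 1/9 is < 1 and informative.)

P[X ≥ 18] ≤ 1/9 ≈ 0.1111.


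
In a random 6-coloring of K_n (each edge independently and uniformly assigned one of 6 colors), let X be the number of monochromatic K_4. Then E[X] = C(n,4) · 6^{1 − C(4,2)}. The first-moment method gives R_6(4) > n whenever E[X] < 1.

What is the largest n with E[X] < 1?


We need C(n, 4) · 6^{1 − 6} < 1, i.e. C(n, 4) < 6^{6 − 1} = 7776.
Check values of n near the boundary:
  n = 20: C(20, 4) = 4845; 4845 < 7776? YES
  n = 21: C(21, 4) = 5985; 5985 < 7776? YES
  n = 22: C(22, 4) = 7315; 7315 < 7776? YES
  n = 23: C(23, 4) = 8855; 8855 < 7776? NO
  n = 24: C(24, 4) = 10626; 10626 < 7776? NO
  n = 25: C(25, 4) = 12650; 12650 < 7776? NO
The largest n with C(n, 4) < 7776 is n = 22 (where E[X] = 7315/7776 ≈ 0.9407150). Hence R_6(4) > 22, i.e. R_6(4) ≥ 23.

Largest n = 22; hence R_6(4) > 22.


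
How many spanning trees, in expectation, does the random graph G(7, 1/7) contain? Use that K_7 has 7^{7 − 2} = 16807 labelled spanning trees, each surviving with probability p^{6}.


K_7 has 7^{7 − 2} = 16807 labelled spanning trees.
For each such spanning tree H, let X_H = 1 if all 6 edges of H are present in G. Then P[X_H = 1] = p^{6} = (1/7)^{6} = 1/117649.
Summing the indicators: E[X] = Σ_H E[X_H] = 16807 · p^{6} = 16807 · 1/117649 = 1/7.
Numerically: E[X] ≈ 0.143.

E[X] = 16807 · (1/7)^{6} = 1/7 ≈ 0.143.


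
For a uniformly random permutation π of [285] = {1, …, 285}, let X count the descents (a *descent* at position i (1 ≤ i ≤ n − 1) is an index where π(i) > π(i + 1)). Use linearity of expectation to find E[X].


Write X = Σ X_I over i = 1, …, 284, with X_I the indicator of one descent.
There are 284 indicators.
For each fixed i, the pair (π(i), π(i+1)) is a uniformly random ordered pair of distinct values from {1, …, 285}; by symmetry P[π(i) > π(i+1)] = 1/2.
By linearity: E[X] = 284 · (1/2) = (285 − 1) · (1/2) = 142 ≈ 142.00000.

E[X] = 142 = 142.00000.


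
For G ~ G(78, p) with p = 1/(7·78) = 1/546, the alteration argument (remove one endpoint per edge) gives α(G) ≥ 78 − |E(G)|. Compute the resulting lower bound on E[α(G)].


E[|E(G)|] = C(78, 2)·p = 3003 · (1/546) = 11/2.
E[α(G)] ≥ n − E[|E(G)|] = 78 − 11/2 = 145/2.
Numerically: ≈ 72.500000.
(This is only a lower bound; the true E[α(G)] may be larger.)

E[α(G)] ≥ 145/2 ≈ 72.500000.
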